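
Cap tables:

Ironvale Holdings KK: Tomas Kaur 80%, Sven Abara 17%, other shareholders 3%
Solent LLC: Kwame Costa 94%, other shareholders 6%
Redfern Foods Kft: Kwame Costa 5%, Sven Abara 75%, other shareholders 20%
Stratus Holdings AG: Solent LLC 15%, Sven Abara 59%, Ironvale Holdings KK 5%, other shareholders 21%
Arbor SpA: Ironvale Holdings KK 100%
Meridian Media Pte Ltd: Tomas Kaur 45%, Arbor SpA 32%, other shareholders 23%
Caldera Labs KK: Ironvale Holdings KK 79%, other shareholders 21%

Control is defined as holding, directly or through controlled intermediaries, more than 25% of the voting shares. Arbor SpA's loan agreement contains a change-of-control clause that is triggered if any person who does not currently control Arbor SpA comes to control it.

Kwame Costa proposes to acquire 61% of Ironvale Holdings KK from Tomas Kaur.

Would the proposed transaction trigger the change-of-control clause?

The purchase adds only to Kwame's holdings (Tomas's stake shrinks), so Kwame is the only person who could newly come to control Arbor.
Kwame holds 94% of Solent, so Kwame controls Solent.
Neither Kwame nor any entity Kwame controls holds any voting interest in Arbor.
So before the transaction, Kwame does not control Arbor.
After the purchase, Kwame holds 61% of Ironvale directly, and Tomas's stake falls to 19%.
Kwame holds 61% of Ironvale, so Kwame controls Ironvale.
Ironvale holds 100% of Arbor, so Kwame controls Arbor.
Kwame did not control Arbor before and does after, so the clause is triggered.

Yes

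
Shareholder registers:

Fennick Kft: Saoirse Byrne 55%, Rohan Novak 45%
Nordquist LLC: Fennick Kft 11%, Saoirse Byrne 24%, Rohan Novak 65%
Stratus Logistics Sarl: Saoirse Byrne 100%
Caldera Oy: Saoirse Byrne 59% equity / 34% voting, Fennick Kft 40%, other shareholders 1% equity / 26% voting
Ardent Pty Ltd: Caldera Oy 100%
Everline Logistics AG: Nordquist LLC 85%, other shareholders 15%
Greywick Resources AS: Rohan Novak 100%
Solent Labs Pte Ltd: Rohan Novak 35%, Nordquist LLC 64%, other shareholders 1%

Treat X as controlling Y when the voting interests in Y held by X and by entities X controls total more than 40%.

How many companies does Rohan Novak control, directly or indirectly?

Rohan holds 45% of Fennick, so Rohan controls Fennick.
Fennick and Rohan together hold 11% + 65% = 76% of Nordquist, so Rohan controls Nordquist.
Nordquist holds 85% of Everline, so Rohan controls Everline.
Rohan holds 100% of Greywick, so Rohan controls Greywick.
Rohan and Nordquist together hold 35% + 64% = 99% of Solent, so Rohan controls Solent.
No other company's threshold is met.
Rohan controls 5 companies.

5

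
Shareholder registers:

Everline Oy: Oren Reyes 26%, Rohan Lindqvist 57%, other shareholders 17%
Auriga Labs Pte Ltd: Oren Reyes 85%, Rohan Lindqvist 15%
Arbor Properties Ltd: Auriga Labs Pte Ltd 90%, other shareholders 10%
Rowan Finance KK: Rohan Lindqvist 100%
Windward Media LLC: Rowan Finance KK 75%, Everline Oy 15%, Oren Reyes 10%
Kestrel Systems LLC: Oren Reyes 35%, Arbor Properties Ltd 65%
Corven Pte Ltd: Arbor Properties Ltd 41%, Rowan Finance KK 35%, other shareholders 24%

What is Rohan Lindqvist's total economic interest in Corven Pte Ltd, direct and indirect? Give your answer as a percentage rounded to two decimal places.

40.54%

Rohan reaches Corven along 2 paths.
Via Auriga → Arbor: 15% × 90% × 41% = 5.535%.
Via Rowan: 100% × 35% = 35%.
Total: 5.535% + 35% = 40.535%.
Rounded: 40.54%.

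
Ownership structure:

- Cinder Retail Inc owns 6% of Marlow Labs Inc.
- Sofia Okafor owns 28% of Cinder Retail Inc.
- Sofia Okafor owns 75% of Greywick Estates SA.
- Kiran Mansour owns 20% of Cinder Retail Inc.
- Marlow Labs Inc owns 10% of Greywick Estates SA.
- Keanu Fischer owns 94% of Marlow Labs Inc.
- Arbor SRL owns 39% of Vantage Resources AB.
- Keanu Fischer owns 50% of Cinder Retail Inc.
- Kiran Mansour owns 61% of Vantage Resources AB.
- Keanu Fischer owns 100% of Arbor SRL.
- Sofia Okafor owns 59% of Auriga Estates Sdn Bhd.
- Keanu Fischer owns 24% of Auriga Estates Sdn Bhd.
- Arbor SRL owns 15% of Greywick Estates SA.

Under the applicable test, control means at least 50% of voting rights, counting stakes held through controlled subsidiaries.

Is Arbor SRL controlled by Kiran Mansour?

Kiran holds 61% of Vantage, so Kiran controls Vantage.
Neither Kiran nor any entity Kiran controls holds any voting interest in Arbor.
So Kiran does not control Arbor.

No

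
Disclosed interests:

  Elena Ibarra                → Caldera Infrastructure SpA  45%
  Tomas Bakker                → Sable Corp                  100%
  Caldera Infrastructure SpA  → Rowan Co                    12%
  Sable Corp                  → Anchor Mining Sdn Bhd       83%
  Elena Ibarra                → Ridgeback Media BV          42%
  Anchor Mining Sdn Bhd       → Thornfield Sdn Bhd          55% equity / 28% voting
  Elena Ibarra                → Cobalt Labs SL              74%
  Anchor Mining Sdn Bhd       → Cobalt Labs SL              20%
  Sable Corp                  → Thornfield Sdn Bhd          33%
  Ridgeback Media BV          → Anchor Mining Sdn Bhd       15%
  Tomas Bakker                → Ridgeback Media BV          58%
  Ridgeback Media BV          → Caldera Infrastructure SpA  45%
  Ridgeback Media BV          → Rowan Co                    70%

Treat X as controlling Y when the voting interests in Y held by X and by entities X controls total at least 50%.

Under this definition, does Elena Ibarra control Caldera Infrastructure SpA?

No

Elena holds 74% of Cobalt, so Elena controls Cobalt.
In Caldera, Elena's side holds only 45%, not ≥ 50%.
So Elena does not control Caldera.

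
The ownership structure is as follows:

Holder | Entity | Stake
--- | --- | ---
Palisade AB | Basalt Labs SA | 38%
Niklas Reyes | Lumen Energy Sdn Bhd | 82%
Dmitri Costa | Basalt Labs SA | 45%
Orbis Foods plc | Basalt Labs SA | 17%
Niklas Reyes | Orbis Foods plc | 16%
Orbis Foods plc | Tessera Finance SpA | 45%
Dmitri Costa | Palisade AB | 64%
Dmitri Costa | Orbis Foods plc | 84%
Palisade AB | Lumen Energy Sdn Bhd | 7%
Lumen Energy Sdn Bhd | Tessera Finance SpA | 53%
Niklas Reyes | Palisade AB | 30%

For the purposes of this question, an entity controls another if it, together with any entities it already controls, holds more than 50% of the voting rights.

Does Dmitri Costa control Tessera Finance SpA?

No

Dmitri holds 84% of Orbis, so Dmitri controls Orbis.
Dmitri holds 64% of Palisade, so Dmitri controls Palisade.
Dmitri and Orbis and Palisade together hold 45% + 17% + 38% = 100% of Basalt, so Dmitri controls Basalt.
In Tessera, Dmitri's side holds only 45%, not > 50%.
So Dmitri does not control Tessera.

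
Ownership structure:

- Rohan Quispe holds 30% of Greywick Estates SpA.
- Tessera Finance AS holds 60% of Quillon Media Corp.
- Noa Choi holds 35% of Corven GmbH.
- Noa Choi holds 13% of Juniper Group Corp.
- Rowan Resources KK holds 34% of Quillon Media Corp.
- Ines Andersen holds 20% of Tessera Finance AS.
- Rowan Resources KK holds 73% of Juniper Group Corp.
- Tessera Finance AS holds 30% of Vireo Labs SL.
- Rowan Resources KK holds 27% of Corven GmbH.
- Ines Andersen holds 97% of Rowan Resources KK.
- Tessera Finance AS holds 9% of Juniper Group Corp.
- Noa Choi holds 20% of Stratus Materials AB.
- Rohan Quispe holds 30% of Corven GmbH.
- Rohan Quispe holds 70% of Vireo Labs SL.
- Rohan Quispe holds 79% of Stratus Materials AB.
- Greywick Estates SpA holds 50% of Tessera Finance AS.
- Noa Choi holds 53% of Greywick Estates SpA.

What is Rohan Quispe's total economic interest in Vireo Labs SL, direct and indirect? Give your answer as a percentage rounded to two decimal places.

Rohan reaches Vireo along 2 paths.
Via Greywick → Tessera: 30% × 50% × 30% = 4.5%.
Direct stake: 70% = 70%.
Total: 4.5% + 70% = 74.5%.
Rounded: 74.50%.

74.50%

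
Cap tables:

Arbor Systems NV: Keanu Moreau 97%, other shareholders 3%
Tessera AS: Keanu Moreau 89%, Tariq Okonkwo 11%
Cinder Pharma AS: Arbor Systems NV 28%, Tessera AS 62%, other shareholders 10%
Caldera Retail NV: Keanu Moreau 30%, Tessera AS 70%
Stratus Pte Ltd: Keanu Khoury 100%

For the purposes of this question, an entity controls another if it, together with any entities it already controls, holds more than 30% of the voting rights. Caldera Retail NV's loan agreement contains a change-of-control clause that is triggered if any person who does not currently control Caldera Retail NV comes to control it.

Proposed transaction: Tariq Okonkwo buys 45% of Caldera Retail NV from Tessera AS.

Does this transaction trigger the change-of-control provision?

Yes

The purchase adds only to Tariq's holdings (Tessera's stake shrinks), so Tariq is the only person who could newly come to control Caldera.
Tariq's largest direct stake is 11% in Tessera, which does not meet the threshold, so Tariq controls no company.
Neither Tariq nor any entity Tariq controls holds any voting interest in Caldera.
So before the transaction, Tariq does not control Caldera.
After the purchase, Tariq holds 45% of Caldera directly, and Tessera's stake falls to 25%.
Tariq holds 45% of Caldera, so Tariq controls Caldera.
Tariq did not control Caldera before and does after, so the clause is triggered.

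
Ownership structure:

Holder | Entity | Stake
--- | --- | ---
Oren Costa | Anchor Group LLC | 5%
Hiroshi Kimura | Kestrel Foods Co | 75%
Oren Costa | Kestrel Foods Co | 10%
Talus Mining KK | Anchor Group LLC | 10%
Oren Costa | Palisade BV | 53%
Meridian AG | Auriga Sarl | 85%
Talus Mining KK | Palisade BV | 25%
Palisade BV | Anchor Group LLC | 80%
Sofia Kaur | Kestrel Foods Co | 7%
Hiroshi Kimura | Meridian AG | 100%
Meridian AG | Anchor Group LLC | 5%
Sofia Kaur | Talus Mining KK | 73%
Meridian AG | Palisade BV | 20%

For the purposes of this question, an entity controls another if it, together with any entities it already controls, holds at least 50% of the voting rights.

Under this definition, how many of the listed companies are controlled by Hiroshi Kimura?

3

Hiroshi holds 100% of Meridian, so Hiroshi controls Meridian.
Hiroshi holds 75% of Kestrel, so Hiroshi controls Kestrel.
Meridian holds 85% of Auriga, so Hiroshi controls Auriga.
No other company's threshold is met.
Hiroshi controls 3 companies.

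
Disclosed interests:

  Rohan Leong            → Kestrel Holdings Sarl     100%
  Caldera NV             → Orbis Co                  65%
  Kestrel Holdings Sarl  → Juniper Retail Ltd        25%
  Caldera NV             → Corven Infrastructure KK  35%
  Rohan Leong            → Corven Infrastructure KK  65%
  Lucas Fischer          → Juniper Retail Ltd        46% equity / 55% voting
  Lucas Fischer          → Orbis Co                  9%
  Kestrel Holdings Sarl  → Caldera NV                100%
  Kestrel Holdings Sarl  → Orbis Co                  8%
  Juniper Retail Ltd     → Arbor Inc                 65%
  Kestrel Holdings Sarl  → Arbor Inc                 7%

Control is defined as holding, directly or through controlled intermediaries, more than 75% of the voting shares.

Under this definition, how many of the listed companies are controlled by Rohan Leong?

Rohan holds 100% of Kestrel, so Rohan controls Kestrel.
Kestrel holds 100% of Caldera, so Rohan controls Caldera.
Caldera and Rohan together hold 35% + 65% = 100% of Corven, so Rohan controls Corven.
No other company's threshold is met.
Rohan controls 3 companies.

3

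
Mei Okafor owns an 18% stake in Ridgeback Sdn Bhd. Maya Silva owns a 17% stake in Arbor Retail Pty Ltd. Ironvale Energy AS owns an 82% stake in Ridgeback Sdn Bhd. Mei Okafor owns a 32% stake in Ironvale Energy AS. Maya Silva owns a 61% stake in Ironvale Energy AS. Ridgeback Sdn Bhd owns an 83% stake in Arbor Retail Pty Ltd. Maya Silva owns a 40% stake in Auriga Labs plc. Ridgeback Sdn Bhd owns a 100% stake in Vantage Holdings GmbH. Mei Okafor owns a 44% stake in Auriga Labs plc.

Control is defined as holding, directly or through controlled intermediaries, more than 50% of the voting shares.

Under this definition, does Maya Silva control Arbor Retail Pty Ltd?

Yes

Maya holds 61% of Ironvale, so Maya controls Ironvale.
Ironvale holds 82% of Ridgeback, so Maya controls Ridgeback.
Ridgeback and Maya together hold 83% + 17% = 100% of Arbor, so Maya controls Arbor.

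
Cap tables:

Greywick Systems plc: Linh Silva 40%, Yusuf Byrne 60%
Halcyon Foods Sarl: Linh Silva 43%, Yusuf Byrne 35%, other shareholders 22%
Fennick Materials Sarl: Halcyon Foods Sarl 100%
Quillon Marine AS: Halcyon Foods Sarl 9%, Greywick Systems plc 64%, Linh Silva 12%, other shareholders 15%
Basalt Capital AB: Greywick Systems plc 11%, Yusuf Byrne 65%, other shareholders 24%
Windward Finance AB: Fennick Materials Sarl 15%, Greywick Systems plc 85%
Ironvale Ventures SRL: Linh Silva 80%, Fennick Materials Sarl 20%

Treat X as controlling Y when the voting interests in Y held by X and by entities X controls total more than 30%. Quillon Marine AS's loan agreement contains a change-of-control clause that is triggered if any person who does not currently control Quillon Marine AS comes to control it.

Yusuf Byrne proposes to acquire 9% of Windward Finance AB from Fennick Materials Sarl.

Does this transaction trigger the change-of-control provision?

The purchase adds only to Yusuf's holdings (Fennick's stake shrinks), so Yusuf is the only person who could newly come to control Quillon.
Yusuf holds 35% of Halcyon, so Yusuf controls Halcyon.
Yusuf holds 60% of Greywick, so Yusuf controls Greywick.
Halcyon and Greywick together hold 9% + 64% = 73% of Quillon, so Yusuf controls Quillon.
So Yusuf already controls Quillon before the transaction.
After the purchase, Yusuf holds 9% of Windward directly, and Fennick's stake falls to 6%.
Yusuf controlled Quillon already, so this is not a new person acquiring control; every other person's position is unchanged or reduced.
No new person acquires control, so the clause is not triggered.

No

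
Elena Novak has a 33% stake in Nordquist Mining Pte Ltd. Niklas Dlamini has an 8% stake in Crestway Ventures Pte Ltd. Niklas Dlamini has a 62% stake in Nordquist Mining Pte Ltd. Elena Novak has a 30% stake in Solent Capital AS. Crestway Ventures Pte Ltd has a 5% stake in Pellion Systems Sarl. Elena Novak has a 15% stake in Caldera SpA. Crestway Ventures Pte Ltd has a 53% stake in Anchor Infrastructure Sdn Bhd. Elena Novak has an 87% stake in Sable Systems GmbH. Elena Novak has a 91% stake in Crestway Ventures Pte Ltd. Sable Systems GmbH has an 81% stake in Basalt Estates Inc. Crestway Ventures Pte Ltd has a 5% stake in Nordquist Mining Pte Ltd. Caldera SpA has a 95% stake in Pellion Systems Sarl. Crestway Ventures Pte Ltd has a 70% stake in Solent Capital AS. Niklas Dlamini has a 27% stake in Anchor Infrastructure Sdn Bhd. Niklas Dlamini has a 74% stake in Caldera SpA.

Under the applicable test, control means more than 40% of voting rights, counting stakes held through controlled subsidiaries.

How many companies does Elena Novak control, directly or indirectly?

Elena holds 87% of Sable, so Elena controls Sable.
Elena holds 91% of Crestway, so Elena controls Crestway.
Crestway holds 53% of Anchor, so Elena controls Anchor.
Sable holds 81% of Basalt, so Elena controls Basalt.
Crestway and Elena together hold 70% + 30% = 100% of Solent, so Elena controls Solent.
No other company's threshold is met.
Elena controls 5 companies.

5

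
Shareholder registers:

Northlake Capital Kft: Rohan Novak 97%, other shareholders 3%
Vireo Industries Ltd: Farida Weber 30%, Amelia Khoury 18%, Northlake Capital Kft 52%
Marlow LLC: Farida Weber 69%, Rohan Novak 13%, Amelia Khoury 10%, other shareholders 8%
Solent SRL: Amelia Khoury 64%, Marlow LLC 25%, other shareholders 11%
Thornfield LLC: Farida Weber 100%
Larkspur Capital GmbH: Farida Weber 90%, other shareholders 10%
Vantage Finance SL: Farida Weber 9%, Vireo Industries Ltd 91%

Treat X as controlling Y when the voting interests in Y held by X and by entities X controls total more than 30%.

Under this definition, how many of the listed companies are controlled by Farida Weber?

3

Farida holds 69% of Marlow, so Farida controls Marlow.
Farida holds 100% of Thornfield, so Farida controls Thornfield.
Farida holds 90% of Larkspur, so Farida controls Larkspur.
No other company's threshold is met.
Farida controls 3 companies.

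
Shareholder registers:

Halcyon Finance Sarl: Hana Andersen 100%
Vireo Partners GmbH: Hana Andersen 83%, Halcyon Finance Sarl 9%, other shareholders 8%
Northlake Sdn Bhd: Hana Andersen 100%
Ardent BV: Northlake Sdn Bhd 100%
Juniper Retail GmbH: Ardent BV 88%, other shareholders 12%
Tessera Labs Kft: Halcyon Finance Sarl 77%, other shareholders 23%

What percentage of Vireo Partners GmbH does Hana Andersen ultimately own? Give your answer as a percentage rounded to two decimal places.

92.00%

Hana reaches Vireo along 2 paths.
Direct stake: 83% = 83%.
Via Halcyon: 100% × 9% = 9%.
Total: 83% + 9% = 92%.
Rounded: 92.00%.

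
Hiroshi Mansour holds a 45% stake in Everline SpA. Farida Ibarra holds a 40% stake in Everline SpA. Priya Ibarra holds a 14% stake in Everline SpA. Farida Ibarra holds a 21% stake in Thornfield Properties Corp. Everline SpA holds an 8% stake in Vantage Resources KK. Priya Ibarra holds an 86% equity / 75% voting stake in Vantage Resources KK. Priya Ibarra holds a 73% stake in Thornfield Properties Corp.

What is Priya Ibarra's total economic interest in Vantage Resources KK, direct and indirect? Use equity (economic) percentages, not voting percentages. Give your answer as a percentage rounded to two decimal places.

Priya reaches Vantage along 2 paths.
Direct stake: 86% = 86%.
Via Everline: 14% × 8% = 1.12%.
Total: 86% + 1.12% = 87.12%.

87.12%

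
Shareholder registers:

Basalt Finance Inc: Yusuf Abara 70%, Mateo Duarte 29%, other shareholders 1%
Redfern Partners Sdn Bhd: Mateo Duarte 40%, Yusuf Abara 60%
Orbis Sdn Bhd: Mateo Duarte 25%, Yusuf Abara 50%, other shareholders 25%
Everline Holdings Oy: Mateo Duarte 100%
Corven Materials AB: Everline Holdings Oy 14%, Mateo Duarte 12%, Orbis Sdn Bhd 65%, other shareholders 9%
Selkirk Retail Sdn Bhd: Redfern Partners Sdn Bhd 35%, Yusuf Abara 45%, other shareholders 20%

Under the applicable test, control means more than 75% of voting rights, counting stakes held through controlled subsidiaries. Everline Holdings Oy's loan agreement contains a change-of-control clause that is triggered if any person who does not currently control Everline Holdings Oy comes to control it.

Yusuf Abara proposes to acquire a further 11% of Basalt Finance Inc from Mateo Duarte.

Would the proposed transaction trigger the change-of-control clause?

The purchase adds only to Yusuf's holdings (Mateo's stake shrinks), so Yusuf is the only person who could newly come to control Everline.
Yusuf's largest direct stake is 70% in Basalt, which does not meet the threshold, so Yusuf controls no company.
Neither Yusuf nor any entity Yusuf controls holds any voting interest in Everline.
So before the transaction, Yusuf does not control Everline.
After the purchase, Yusuf's direct stake in Basalt rises to 70% + 11% = 81%, and Mateo's stake falls to 18%.
Yusuf holds 81% of Basalt, so Yusuf controls Basalt.
After the transaction, neither Yusuf nor any entity Yusuf controls holds a voting interest in Everline, so Yusuf still does not control it.
No new person acquires control, so the clause is not triggered.

No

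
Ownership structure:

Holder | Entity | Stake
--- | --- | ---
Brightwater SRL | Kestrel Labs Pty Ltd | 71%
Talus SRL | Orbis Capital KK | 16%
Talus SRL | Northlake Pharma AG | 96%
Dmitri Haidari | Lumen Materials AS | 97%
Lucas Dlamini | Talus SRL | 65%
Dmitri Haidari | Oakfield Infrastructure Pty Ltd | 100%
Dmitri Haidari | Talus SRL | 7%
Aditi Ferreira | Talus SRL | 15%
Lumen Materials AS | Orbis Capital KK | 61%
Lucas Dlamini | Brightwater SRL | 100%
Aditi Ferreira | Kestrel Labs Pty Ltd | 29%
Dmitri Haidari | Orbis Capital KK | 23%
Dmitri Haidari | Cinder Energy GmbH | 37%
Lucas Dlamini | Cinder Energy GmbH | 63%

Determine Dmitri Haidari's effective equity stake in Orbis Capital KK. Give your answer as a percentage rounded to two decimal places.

83.29%

Dmitri reaches Orbis along 3 paths.
Via Lumen: 97% × 61% = 59.17%.
Via Talus: 7% × 16% = 1.12%.
Direct stake: 23% = 23%.
Total: 59.17% + 1.12% + 23% = 83.29%.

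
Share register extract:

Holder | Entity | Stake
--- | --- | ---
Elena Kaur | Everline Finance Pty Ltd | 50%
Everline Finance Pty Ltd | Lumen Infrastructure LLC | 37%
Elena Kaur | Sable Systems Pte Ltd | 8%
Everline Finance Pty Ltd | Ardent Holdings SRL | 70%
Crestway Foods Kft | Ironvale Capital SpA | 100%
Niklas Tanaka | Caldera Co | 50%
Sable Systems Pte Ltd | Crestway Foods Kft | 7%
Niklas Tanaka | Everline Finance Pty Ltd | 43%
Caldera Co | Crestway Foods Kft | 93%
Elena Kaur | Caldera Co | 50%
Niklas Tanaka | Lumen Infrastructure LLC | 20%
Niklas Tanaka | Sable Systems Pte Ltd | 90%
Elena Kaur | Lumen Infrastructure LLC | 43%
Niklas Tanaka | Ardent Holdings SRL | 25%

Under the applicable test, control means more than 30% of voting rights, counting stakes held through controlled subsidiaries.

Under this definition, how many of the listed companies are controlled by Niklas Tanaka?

Niklas holds 43% of Everline, so Niklas controls Everline.
Niklas holds 50% of Caldera, so Niklas controls Caldera.
Niklas holds 90% of Sable, so Niklas controls Sable.
Everline and Niklas together hold 70% + 25% = 95% of Ardent, so Niklas controls Ardent.
Sable and Caldera together hold 7% + 93% = 100% of Crestway, so Niklas controls Crestway.
Niklas and Everline together hold 20% + 37% = 57% of Lumen, so Niklas controls Lumen.
Crestway holds 100% of Ironvale, so Niklas controls Ironvale.
Niklas controls 7 companies.

7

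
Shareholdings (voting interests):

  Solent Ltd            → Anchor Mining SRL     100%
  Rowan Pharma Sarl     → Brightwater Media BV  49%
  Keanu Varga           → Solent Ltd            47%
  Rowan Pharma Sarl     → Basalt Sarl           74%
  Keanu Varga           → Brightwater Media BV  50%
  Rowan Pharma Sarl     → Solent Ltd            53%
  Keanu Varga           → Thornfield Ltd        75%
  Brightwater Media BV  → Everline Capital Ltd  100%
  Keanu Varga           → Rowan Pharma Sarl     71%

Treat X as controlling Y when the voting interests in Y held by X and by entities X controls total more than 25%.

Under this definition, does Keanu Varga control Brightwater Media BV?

Keanu holds 71% of Rowan, so Keanu controls Rowan.
Rowan and Keanu together hold 49% + 50% = 99% of Brightwater, so Keanu controls Brightwater.

Yes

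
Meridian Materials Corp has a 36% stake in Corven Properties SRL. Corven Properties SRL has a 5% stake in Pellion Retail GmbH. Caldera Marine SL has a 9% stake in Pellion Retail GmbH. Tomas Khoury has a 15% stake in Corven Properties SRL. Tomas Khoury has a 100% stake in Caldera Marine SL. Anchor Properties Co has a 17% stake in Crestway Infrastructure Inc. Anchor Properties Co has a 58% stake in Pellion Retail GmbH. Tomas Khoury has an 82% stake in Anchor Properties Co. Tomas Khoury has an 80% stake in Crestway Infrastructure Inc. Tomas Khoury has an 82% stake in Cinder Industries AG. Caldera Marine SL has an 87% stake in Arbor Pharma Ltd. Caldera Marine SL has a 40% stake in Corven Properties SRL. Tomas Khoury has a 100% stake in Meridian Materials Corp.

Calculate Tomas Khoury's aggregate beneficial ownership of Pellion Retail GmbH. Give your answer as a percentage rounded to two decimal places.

61.11%

Tomas reaches Pellion along 5 paths.
Via Anchor: 82% × 58% = 47.56%.
Via Caldera → Corven: 100% × 40% × 5% = 2%.
Via Meridian → Corven: 100% × 36% × 5% = 1.8%.
Via Corven: 15% × 5% = 0.75%.
Via Caldera: 100% × 9% = 9%.
Total: 47.56% + 2% + 1.8% + 0.75% + 9% = 61.11%.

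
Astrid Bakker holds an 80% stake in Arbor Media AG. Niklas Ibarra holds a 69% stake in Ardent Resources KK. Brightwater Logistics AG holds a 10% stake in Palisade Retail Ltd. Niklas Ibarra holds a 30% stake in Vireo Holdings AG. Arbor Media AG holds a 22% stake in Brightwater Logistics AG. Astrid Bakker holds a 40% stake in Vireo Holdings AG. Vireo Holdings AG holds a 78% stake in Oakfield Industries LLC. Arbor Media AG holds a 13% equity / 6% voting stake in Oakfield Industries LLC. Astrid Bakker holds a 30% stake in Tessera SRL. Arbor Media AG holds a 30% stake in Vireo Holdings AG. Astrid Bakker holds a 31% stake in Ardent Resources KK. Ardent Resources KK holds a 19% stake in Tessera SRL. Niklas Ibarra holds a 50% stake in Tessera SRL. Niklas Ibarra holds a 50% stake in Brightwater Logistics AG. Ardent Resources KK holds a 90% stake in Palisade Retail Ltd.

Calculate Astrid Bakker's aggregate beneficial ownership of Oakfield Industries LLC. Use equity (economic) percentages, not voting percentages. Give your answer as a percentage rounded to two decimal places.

60.32%

Astrid reaches Oakfield along 3 paths.
Via Arbor: 80% × 13% = 10.4%.
Via Vireo: 40% × 78% = 31.2%.
Via Arbor → Vireo: 80% × 30% × 78% = 18.72%.
Total: 10.4% + 31.2% + 18.72% = 60.32%.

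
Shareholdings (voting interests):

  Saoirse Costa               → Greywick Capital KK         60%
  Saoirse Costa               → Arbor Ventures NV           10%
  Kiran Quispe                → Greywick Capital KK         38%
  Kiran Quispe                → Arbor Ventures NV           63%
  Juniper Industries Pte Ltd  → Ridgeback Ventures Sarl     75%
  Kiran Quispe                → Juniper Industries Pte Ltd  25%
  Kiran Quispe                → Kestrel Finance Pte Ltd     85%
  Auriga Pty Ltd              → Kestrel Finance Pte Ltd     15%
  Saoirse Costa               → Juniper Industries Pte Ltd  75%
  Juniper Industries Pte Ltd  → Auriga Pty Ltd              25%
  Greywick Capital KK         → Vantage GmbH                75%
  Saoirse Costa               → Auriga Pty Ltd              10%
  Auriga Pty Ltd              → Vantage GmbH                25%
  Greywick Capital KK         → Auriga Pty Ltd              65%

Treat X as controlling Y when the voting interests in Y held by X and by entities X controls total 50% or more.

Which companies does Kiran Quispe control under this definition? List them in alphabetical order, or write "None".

Arbor Ventures NV, Kestrel Finance Pte Ltd

Kiran holds 63% of Arbor, so Kiran controls Arbor.
Kiran holds 85% of Kestrel, so Kiran controls Kestrel.
No other company's threshold is met.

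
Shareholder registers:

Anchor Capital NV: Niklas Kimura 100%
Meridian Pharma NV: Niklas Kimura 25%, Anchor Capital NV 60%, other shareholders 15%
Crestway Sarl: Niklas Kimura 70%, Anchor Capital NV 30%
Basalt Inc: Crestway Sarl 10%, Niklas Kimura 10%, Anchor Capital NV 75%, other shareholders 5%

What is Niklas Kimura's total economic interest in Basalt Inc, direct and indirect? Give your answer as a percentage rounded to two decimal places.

Niklas reaches Basalt along 4 paths.
Via Crestway: 70% × 10% = 7%.
Via Anchor → Crestway: 100% × 30% × 10% = 3%.
Direct stake: 10% = 10%.
Via Anchor: 100% × 75% = 75%.
Total: 7% + 3% + 10% + 75% = 95%.
Rounded: 95.00%.

95.00%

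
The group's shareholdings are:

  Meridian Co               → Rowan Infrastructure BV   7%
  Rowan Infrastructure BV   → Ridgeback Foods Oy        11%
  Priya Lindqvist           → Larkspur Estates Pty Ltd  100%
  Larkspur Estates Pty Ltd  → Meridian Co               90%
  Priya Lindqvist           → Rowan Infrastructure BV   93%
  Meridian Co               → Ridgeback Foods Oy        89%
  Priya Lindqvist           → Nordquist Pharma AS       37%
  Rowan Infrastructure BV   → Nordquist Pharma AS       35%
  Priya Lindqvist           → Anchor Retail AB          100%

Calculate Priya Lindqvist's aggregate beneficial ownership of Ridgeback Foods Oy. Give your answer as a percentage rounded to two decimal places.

Priya reaches Ridgeback along 3 paths.
Via Rowan: 93% × 11% = 10.23%.
Via Larkspur → Meridian → Rowan: 100% × 90% × 7% × 11% = 0.693%.
Via Larkspur → Meridian: 100% × 90% × 89% = 80.1%.
Total: 10.23% + 0.693% + 80.1% = 91.023%.
Rounded: 91.02%.

91.02%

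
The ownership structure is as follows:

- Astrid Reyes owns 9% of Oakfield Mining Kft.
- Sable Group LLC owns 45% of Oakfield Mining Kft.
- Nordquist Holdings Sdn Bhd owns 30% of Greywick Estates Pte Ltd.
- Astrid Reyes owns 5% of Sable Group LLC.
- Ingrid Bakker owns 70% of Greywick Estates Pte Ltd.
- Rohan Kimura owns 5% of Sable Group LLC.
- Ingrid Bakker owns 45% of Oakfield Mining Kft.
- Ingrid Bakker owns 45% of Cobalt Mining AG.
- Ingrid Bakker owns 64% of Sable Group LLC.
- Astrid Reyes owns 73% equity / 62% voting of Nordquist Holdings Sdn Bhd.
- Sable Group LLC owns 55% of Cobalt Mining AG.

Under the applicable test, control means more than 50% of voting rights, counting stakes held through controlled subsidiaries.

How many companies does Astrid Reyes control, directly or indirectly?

1

Astrid holds 62% of Nordquist, so Astrid controls Nordquist.
No other company's threshold is met.
Astrid controls 1 company.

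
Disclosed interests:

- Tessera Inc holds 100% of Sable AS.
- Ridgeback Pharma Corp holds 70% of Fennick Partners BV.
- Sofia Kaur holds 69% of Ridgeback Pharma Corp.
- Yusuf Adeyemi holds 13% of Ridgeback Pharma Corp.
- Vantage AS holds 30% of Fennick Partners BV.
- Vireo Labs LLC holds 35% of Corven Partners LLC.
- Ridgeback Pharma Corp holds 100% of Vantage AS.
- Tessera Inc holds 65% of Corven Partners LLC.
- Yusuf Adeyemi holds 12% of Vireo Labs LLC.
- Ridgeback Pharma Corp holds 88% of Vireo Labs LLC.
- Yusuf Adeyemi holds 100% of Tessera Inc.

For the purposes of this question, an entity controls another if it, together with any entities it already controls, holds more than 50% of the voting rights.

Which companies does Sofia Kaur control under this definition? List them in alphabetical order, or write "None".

Fennick Partners BV, Ridgeback Pharma Corp, Vantage AS, Vireo Labs LLC

Sofia holds 69% of Ridgeback, so Sofia controls Ridgeback.
Ridgeback holds 88% of Vireo, so Sofia controls Vireo.
Ridgeback holds 100% of Vantage, so Sofia controls Vantage.
Vantage and Ridgeback together hold 30% + 70% = 100% of Fennick, so Sofia controls Fennick.
No other company's threshold is met.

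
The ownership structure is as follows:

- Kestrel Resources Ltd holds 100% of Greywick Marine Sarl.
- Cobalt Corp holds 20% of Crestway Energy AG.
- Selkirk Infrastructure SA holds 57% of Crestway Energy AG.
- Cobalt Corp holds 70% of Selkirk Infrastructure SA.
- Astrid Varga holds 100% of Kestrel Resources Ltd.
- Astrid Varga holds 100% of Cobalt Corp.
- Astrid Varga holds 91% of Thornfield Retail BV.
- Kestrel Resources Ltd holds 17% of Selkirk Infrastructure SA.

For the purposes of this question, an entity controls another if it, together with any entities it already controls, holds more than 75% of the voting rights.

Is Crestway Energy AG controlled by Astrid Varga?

Yes

Astrid holds 100% of Cobalt, so Astrid controls Cobalt.
Astrid holds 100% of Kestrel, so Astrid controls Kestrel.
Kestrel and Cobalt together hold 17% + 70% = 87% of Selkirk, so Astrid controls Selkirk.
Cobalt and Selkirk together hold 20% + 57% = 77% of Crestway, so Astrid controls Crestway.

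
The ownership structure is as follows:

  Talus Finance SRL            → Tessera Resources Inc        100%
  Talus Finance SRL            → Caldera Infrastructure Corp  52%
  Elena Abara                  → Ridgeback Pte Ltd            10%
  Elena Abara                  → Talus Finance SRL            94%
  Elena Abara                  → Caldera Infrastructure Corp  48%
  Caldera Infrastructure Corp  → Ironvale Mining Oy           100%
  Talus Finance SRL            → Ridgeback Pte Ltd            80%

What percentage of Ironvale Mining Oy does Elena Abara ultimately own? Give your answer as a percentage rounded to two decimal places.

Elena reaches Ironvale along 2 paths.
Via Talus → Caldera: 94% × 52% × 100% = 48.88%.
Via Caldera: 48% × 100% = 48%.
Total: 48.88% + 48% = 96.88%.

96.88%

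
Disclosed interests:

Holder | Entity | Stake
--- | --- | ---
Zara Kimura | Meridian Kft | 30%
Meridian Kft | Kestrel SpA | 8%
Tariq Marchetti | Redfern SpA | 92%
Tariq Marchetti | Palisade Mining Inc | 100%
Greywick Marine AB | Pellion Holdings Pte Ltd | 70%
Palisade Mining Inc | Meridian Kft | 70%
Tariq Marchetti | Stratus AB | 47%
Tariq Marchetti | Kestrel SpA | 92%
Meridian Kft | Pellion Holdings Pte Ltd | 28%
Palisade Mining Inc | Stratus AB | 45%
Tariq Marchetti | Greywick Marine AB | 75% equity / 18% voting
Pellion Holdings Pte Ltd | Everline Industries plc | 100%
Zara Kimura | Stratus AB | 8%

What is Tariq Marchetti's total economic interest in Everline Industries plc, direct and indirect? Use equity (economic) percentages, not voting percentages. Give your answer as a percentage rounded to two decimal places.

72.10%

Tariq reaches Everline along 2 paths.
Via Greywick → Pellion: 75% × 70% × 100% = 52.5%.
Via Palisade → Meridian → Pellion: 100% × 70% × 28% × 100% = 19.6%.
Total: 52.5% + 19.6% = 72.1%.
Rounded: 72.10%.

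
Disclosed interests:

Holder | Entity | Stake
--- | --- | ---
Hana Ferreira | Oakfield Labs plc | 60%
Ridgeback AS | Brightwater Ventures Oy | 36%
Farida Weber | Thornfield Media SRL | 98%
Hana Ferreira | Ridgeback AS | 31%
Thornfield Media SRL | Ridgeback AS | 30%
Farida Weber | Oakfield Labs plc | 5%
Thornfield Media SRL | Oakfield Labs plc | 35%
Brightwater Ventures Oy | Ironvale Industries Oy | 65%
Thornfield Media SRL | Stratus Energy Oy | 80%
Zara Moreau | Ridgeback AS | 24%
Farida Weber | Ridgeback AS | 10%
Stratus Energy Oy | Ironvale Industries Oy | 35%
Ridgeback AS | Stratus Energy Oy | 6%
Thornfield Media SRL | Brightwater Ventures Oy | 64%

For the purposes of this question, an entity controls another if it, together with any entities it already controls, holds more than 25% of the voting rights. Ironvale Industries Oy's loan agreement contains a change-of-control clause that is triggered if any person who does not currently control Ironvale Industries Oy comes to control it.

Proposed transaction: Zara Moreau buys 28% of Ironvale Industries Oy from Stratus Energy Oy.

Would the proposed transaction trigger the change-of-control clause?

Yes

The purchase adds only to Zara's holdings (Stratus's stake shrinks), so Zara is the only person who could newly come to control Ironvale.
Zara's largest direct stake is 24% in Ridgeback, which does not meet the threshold, so Zara controls no company.
Neither Zara nor any entity Zara controls holds any voting interest in Ironvale.
So before the transaction, Zara does not control Ironvale.
After the purchase, Zara holds 28% of Ironvale directly, and Stratus's stake falls to 7%.
Zara holds 28% of Ironvale, so Zara controls Ironvale.
Zara did not control Ironvale before and does after, so the clause is triggered.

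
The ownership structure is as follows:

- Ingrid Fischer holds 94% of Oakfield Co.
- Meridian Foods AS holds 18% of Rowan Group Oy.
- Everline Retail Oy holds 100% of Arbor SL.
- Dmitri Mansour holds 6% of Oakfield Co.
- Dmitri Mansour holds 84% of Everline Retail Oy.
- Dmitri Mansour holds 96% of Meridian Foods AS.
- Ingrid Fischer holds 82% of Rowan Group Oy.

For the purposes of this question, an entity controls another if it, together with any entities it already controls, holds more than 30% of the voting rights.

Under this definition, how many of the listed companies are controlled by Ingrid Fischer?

Ingrid holds 94% of Oakfield, so Ingrid controls Oakfield.
Ingrid holds 82% of Rowan, so Ingrid controls Rowan.
No other company's threshold is met.
Ingrid controls 2 companies.

2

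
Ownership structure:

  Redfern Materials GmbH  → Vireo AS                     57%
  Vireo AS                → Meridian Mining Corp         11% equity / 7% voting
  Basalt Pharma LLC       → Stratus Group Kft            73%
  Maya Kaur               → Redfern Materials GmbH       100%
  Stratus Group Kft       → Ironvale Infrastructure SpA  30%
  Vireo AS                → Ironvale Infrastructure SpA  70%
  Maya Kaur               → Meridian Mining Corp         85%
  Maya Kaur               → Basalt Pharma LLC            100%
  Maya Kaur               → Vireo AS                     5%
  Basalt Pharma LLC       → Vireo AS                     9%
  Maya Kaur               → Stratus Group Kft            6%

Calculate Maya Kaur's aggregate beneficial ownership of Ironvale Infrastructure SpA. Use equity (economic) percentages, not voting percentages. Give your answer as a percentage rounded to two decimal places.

73.40%

Maya reaches Ironvale along 5 paths.
Via Stratus: 6% × 30% = 1.8%.
Via Basalt → Stratus: 100% × 73% × 30% = 21.9%.
Via Vireo: 5% × 70% = 3.5%.
Via Redfern → Vireo: 100% × 57% × 70% = 39.9%.
Via Basalt → Vireo: 100% × 9% × 70% = 6.3%.
Total: 1.8% + 21.9% + 3.5% + 39.9% + 6.3% = 73.4%.
Rounded: 73.40%.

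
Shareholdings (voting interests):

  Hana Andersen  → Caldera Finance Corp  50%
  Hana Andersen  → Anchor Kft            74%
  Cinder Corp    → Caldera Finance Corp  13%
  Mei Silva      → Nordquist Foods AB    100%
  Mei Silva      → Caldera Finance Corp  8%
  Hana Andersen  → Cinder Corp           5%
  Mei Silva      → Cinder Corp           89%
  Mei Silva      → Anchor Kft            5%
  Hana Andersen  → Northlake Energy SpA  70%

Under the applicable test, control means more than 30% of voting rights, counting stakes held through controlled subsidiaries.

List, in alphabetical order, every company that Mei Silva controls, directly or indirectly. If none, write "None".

Cinder Corp, Nordquist Foods AB

Mei holds 89% of Cinder, so Mei controls Cinder.
Mei holds 100% of Nordquist, so Mei controls Nordquist.
No other company's threshold is met.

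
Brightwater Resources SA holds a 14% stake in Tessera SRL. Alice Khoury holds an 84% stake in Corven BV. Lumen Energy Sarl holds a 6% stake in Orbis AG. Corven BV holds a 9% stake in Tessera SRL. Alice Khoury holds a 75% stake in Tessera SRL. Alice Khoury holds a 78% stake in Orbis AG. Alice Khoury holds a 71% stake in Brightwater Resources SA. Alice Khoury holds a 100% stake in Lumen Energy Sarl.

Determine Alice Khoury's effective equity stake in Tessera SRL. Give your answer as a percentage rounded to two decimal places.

Alice reaches Tessera along 3 paths.
Via Brightwater: 71% × 14% = 9.94%.
Direct stake: 75% = 75%.
Via Corven: 84% × 9% = 7.56%.
Total: 9.94% + 75% + 7.56% = 92.5%.
Rounded: 92.50%.

92.50%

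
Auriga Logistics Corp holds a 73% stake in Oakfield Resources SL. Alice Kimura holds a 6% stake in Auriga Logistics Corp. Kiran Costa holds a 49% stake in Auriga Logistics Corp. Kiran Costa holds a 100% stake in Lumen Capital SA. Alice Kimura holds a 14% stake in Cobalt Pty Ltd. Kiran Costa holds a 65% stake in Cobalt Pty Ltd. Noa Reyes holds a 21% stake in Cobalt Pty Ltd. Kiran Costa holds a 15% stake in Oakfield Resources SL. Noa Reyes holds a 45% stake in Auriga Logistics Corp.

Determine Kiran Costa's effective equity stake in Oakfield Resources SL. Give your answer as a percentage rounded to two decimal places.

Kiran reaches Oakfield along 2 paths.
Via Auriga: 49% × 73% = 35.77%.
Direct stake: 15% = 15%.
Total: 35.77% + 15% = 50.77%.

50.77%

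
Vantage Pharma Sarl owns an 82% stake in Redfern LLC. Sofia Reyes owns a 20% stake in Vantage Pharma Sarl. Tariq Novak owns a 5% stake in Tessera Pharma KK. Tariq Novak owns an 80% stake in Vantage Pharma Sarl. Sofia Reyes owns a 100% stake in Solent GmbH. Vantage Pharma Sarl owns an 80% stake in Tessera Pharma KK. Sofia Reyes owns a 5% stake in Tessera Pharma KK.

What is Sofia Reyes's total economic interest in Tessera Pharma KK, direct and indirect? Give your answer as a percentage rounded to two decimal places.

Sofia reaches Tessera along 2 paths.
Via Vantage: 20% × 80% = 16%.
Direct stake: 5% = 5%.
Total: 16% + 5% = 21%.
Rounded: 21.00%.

21.00%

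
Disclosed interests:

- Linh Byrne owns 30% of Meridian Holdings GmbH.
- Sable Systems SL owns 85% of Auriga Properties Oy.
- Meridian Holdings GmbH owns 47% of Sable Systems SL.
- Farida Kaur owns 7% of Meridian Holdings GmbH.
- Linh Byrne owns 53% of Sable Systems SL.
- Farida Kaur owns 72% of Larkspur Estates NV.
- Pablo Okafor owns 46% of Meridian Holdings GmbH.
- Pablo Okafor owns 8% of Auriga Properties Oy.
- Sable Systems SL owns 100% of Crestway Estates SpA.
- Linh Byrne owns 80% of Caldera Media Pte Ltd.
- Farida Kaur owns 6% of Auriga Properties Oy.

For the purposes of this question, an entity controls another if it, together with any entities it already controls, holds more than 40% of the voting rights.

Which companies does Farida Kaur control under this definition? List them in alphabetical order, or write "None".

Farida holds 72% of Larkspur, so Farida controls Larkspur.
No other company's threshold is met.

Larkspur Estates NV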